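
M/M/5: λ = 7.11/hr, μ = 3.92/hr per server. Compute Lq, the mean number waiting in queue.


a = λ/μ = 1.8138; ρ = a/5 = 0.3628
P₀ = 0.162317
Lq = P₀·a^c·ρ / (c!·(1−ρ)²) = 0.162317·19.62988·0.3628/(120·0.40608)
= 0.02372

Final: 0.02372


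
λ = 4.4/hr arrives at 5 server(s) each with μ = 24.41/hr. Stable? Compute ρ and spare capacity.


Total capacity cμ = 5·24.41 = 122.05/hr
ρ = λ/(cμ) = 4.4/122.05 = 0.03605
Stable ⇔ ρ < 1: YES
Spare capacity = cμ − λ = 122.05 − 4.4 = 117.65/hr

Final: ρ = 0.03605; stable; margin = 117.65/hr


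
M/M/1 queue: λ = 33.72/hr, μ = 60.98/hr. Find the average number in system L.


ρ = λ/μ = 33.72/60.98 = 0.5530
L = ρ/(1−ρ) = 0.5530/(1 − 0.5530) = 0.5530/0.4470 = 1.2370

Final: 1.2370


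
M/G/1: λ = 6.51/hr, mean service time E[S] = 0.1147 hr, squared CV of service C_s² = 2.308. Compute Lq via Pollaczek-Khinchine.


ρ = λ·E[S] = 6.51·0.1147 = 0.7467
Lq = ρ²(1+C_s²)/(2(1−ρ)) = 0.5576·(1+2.308)/(2·0.2533)
= 0.5576·3.3080/0.5066 = 3.64069

Final: 3.64069


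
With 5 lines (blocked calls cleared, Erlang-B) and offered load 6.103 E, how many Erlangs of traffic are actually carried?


B(5,6.103) = 0.367532 (Erlang-B)
Carried load = a(1 − B) = 6.103·(1 − 0.367532) = 6.103·0.632468 = 3.8600 E

Final: 3.8600 Erlangs


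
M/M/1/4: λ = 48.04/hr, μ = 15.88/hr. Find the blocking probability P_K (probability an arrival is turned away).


ρ = λ/μ = 48.04/15.88 = 3.0252
P_K = (1−ρ)ρ^K/(1−ρ^(K+1)) = (-2.0252·83.754857)/(1 − 253.374266)
= -169.619409/-252.374266 = 0.672095

Final: 0.672095


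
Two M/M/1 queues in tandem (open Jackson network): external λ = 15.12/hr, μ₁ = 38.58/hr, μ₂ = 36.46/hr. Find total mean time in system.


Each node sees arrival rate λ = 15.12/hr (tandem ⇒ throughput preserved).
W₁ = 1/(μ₁−λ) = 1/(38.58−15.12) = 0.04263 hr
W₂ = 1/(μ₂−λ) = 1/(36.46−15.12) = 0.04686 hr
W_total = W₁ + W₂ = 0.04263 + 0.04686 = 0.08949 hr

Final: 0.08949 hr


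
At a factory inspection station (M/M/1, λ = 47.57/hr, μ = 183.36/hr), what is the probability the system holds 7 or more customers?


ρ = 47.57/183.36 = 0.2594
P(N ≥ n) = ρ^n = 0.2594^7 = 0.00007910

Final: 0.00007910


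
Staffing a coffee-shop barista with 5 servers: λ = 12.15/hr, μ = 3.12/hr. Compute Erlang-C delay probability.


a = λ/μ = 3.8942; ρ = a/5 = 0.7788
P₀ = 0.015233 (from M/M/c formula)
C(c,a) = [a^c/(c!(1−ρ))]·P₀ = [895.58832/(120·0.2212)]·0.015233
= 33.74681·0.015233 = 0.514052

Final: 0.514052


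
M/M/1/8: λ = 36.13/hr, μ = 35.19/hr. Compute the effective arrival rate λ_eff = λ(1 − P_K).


ρ = 1.0267; P_K = (1−ρ)ρ^8/(1−ρ^9) = 0.123182
λ_eff = λ(1 − P_K) = 36.13·(1 − 0.123182) = 36.13·0.876818 = 31.6794 /hr

Final: 31.6794 /hr


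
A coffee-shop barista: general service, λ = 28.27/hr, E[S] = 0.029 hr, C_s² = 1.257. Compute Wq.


ρ = λ·E[S] = 28.27·0.029 = 0.8198
E[S²] = E[S]²(1+C_s²) = 0.029²·(1+1.257) = 0.001898
Wq = λ·E[S²]/(2(1−ρ)) = 28.27·0.001898/(2·0.1802) = 0.14892 hr

Final: 0.14892 hr


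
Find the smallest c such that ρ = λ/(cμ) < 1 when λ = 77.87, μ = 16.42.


Stability requires cμ > λ ⇔ c > λ/μ.
λ/μ = 77.87/16.42 = 4.7424
Minimum integer c = ⌊4.7424⌋ + 1 = 5
Check: 5·16.42 = 82.10 > 77.87, while 4·16.42 = 65.68 ≤ 77.87

Final: 5 servers


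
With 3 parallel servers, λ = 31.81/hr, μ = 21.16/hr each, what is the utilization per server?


ρ = λ/(cμ) = 31.81/(3·21.16) = 31.81/63.48 = 0.5011

Final: 0.5011


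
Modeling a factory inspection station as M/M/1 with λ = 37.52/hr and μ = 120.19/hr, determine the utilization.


ρ = λ/μ = 37.52/120.19 = 0.3122

Final: 0.3122


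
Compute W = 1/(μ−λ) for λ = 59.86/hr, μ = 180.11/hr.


W = 1/(μ−λ) = 1/(180.11 − 59.86) = 1/120.25 = 0.008316 hr

Final: 0.008316 hr


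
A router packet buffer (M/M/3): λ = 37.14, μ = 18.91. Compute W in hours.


a = 1.9640; ρ = 0.6547; P₀ = 0.116968
Lq = P₀·a^c·ρ/(c!(1−ρ)²) = 0.81087
Wq = Lq/λ = 0.81087/37.14 = 0.02183 hr
W = Wq + 1/μ = 0.02183 + 0.05288 = 0.07471 hr

Final: 0.07471 hr


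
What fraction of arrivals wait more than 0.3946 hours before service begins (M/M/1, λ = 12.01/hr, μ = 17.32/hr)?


ρ = 12.01/17.32 = 0.6934
P(Wq > t) = ρ·e^{−(μ−λ)t} = 0.6934·e^{−2.0953}
= 0.6934·0.123030 = 0.085311

Final: 0.085311


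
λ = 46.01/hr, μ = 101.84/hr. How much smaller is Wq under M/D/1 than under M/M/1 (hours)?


ρ = 46.01/101.84 = 0.4518
Wq(M/M/1) = ρ/(μ−λ) = 0.4518/55.83 = 0.008092 hr
Wq(M/D/1) = ρ/(2(μ−λ)) = 0.004046 hr
Savings = 0.008092 − 0.004046 = 0.004046 hr

Final: 0.004046 hr


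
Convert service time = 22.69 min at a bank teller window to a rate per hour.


μ = 1/(service time) in consistent units.
1 hour = 60 min, so μ = 60/22.69 = 2.6443 per hour

Final: 2.6443 /hr


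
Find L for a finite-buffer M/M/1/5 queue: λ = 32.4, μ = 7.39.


ρ = 32.4/7.39 = 4.3843
L = ρ[1 − (K+1)ρ^K + Kρ^(K+1)] / [(1−ρ)(1−ρ^(K+1))]
Numerator: 4.3843·(1 − 6·1619.954658 + 5·7102.372251) = 113084.914615
Denominator: (-3.3843)·(-7101.372251) = 24033.196209
L = 113084.914615/24033.196209 = 4.7054

Final: 4.7054


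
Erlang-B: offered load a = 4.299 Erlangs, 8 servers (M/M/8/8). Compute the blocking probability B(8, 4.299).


B(c,a) = (a^c/c!) / Σ_{k=0}^{c} a^k/k!
a^8/8! = 2.893470
Σ terms (k=0..8): 1.00000 + 4.29900 + 9.24070 + 13.24192 + 14.23176 + 12.23647 + 8.76743 + 5.38445 + 2.89347 = 71.295198
B = 2.893470/71.295198 = 0.040584

Final: 0.040584


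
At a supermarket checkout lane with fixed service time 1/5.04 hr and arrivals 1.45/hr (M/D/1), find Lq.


ρ = 1.45/5.04 = 0.2877
M/D/1: Lq = ρ²/(2(1−ρ)) = 0.08277/(2·0.7123) = 0.05810

Final: 0.05810


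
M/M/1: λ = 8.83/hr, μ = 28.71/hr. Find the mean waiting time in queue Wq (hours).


ρ = 8.83/28.71 = 0.3076
Wq = ρ/(μ−λ) = 0.3076/(28.71 − 8.83) = 0.3076/19.88 = 0.01547 hr

Final: 0.01547 hr


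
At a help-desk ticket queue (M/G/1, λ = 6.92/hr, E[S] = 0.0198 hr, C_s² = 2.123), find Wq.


ρ = λ·E[S] = 6.92·0.0198 = 0.1370
E[S²] = E[S]²(1+C_s²) = 0.0198²·(1+2.123) = 0.001224
Wq = λ·E[S²]/(2(1−ρ)) = 6.92·0.001224/(2·0.8630) = 0.004909 hr

Final: 0.004909 hr


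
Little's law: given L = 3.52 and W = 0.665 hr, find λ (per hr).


λ = L/W = 3.52/0.665 = 5.2932 /hr

Final: 5.2932 /hr


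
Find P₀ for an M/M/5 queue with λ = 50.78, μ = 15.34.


a = λ/μ = 50.78/15.34 = 3.3103; ρ = a/c = 0.6621
Σ_{k=0}^{4} a^k/k! (terms k=0..4) = 1.00000 + 3.31030 + 5.47904 + 6.04576 + 5.00332 = 20.83842
Tail: a^5/(5!(1−ρ)) = 397.49959/(120·0.3379) = 9.80202
P₀ = 1/(20.83842 + 9.80202) = 1/30.64044 = 0.032637

Final: 0.032637


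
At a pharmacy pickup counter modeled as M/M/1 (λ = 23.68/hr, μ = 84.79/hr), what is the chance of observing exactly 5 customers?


ρ = 23.68/84.79 = 0.2793
P_n = (1−ρ)·ρ^n = (1 − 0.2793)·0.2793^5 = 0.7207·0.001699 = 0.001224

Final: 0.001224


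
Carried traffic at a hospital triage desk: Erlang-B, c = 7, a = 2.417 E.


B(7,2.417) = 0.008557 (Erlang-B)
Carried load = a(1 − B) = 2.417·(1 − 0.008557) = 2.417·0.991443 = 2.3963 E

Final: 2.3963 Erlangs


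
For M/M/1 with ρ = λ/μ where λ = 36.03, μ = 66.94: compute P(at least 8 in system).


ρ = 36.03/66.94 = 0.5382
P(N ≥ n) = ρ^n = 0.5382^8 = 0.007044

Final: 0.007044


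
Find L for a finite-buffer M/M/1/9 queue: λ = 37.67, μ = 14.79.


ρ = 37.67/14.79 = 2.5470
L = ρ[1 − (K+1)ρ^K + Kρ^(K+1)] / [(1−ρ)(1−ρ^(K+1))]
Numerator: 2.5470·(1 − 10·4510.731908 + 9·11488.794521) = 148471.329731
Denominator: (-1.5470)·(-11487.794521) = 17771.517149
L = 148471.329731/17771.517149 = 8.3545

Final: 8.3545


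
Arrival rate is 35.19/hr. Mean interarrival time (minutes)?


Mean interarrival time = 1/λ = 1/35.19 hour = 0.02842 hour
In minutes: 0.02842 × 60 = 1.7050 min

Final: 1.7050 min


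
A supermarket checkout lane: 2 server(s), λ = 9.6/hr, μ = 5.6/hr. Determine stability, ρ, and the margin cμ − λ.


Total capacity cμ = 2·5.6 = 11.20/hr
ρ = λ/(cμ) = 9.6/11.20 = 0.8571
Stable ⇔ ρ < 1: YES
Spare capacity = cμ − λ = 11.20 − 9.6 = 1.60/hr

Final: ρ = 0.8571; stable; margin = 1.60/hr


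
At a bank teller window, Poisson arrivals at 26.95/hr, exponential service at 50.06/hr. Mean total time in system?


W = 1/(μ−λ) = 1/(50.06 − 26.95) = 1/23.11 = 0.04327 hr

Final: 0.04327 hr


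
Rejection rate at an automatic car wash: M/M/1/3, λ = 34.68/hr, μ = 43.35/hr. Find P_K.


ρ = λ/μ = 34.68/43.35 = 0.8000
P_K = (1−ρ)ρ^K/(1−ρ^(K+1)) = (0.2000·0.512000)/(1 − 0.409600)
= 0.102400/0.590400 = 0.173442

Final: 0.173442


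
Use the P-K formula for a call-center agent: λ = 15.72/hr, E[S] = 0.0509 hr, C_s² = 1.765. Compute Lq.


ρ = λ·E[S] = 15.72·0.0509 = 0.8001
Lq = ρ²(1+C_s²)/(2(1−ρ)) = 0.6402·(1+1.765)/(2·0.1999)
= 0.6402·2.7650/0.3997 = 4.42891

Final: 4.42891


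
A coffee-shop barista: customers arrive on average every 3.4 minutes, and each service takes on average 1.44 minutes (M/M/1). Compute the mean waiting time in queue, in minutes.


λ = 60/3.4 = 17.6471 /hr
μ = 60/1.44 = 41.6667 /hr
ρ = λ/μ = 17.6471/41.6667 = 0.4235
Wq = ρ/(μ−λ) = 0.4235/(41.6667−17.6471) = 0.01763 hr
In minutes: 0.01763·60 = 1.058 min

Final: 1.058 min


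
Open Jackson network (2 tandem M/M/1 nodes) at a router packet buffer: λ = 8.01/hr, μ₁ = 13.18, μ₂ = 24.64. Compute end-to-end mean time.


Each node sees arrival rate λ = 8.01/hr (tandem ⇒ throughput preserved).
W₁ = 1/(μ₁−λ) = 1/(13.18−8.01) = 0.19342 hr
W₂ = 1/(μ₂−λ) = 1/(24.64−8.01) = 0.06013 hr
W_total = W₁ + W₂ = 0.19342 + 0.06013 = 0.25356 hr

Final: 0.25356 hr


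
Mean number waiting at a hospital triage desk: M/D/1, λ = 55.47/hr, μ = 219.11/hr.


ρ = 55.47/219.11 = 0.2532
M/D/1: Lq = ρ²/(2(1−ρ)) = 0.06409/(2·0.7468) = 0.04291

Final: 0.04291


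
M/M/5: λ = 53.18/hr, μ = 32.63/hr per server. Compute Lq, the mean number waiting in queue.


a = λ/μ = 1.6298; ρ = a/5 = 0.3260
P₀ = 0.195483
Lq = P₀·a^c·ρ / (c!·(1−ρ)²) = 0.195483·11.49890·0.3260/(120·0.45433)
= 0.01344

Final: 0.01344


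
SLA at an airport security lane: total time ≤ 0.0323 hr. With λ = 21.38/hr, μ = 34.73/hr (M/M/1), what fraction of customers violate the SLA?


W ~ Exponential(μ−λ) for M/M/1.
μ − λ = 34.73 − 21.38 = 13.3500
P(W > t) = e^{−(μ−λ)t} = e^{−0.4312} = 0.649726

Final: 0.649726


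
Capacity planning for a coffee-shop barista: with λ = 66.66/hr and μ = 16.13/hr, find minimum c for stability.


Stability requires cμ > λ ⇔ c > λ/μ.
λ/μ = 66.66/16.13 = 4.1327
Minimum integer c = ⌊4.1327⌋ + 1 = 5
Check: 5·16.13 = 80.65 > 66.66, while 4·16.13 = 64.52 ≤ 66.66

Final: 5 servers


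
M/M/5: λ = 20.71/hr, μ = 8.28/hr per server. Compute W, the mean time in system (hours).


a = 2.5012; ρ = 0.5002; P₀ = 0.079998
Lq = P₀·a^c·ρ/(c!(1−ρ)²) = 0.13071
Wq = Lq/λ = 0.13071/20.71 = 0.006311 hr
W = Wq + 1/μ = 0.006311 + 0.12077 = 0.12708 hr

Final: 0.12708 hr


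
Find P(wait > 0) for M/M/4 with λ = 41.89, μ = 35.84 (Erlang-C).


a = λ/μ = 1.1688; ρ = a/4 = 0.2922
P₀ = 0.309805 (from M/M/c formula)
C(c,a) = [a^c/(c!(1−ρ))]·P₀ = [1.86625/(24·0.7078)]·0.309805
= 0.10986·0.309805 = 0.034036

Final: 0.034036


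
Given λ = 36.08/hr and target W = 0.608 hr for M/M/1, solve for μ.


W = 1/(μ−λ) ⇒ μ − λ = 1/W = 1/0.608 = 1.6447
μ = λ + 1/W = 36.08 + 1.6447 = 37.7247 per hr

Final: 37.7247 /hr


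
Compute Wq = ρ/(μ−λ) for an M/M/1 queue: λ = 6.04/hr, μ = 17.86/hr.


ρ = 6.04/17.86 = 0.3382
Wq = ρ/(μ−λ) = 0.3382/(17.86 − 6.04) = 0.3382/11.82 = 0.02861 hr

Final: 0.02861 hr


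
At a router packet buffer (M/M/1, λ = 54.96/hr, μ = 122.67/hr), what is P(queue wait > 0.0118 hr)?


ρ = 54.96/122.67 = 0.4480
P(Wq > t) = ρ·e^{−(μ−λ)t} = 0.4480·e^{−0.7990}
= 0.4480·0.449788 = 0.201519

Final: 0.201519


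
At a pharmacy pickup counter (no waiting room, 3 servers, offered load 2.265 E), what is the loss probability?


B(c,a) = (a^c/c!) / Σ_{k=0}^{c} a^k/k!
a^3/3! = 1.936660
Σ terms (k=0..3): 1.00000 + 2.26500 + 2.56511 + 1.93666 = 7.766772
B = 1.936660/7.766772 = 0.249352

Final: 0.249352


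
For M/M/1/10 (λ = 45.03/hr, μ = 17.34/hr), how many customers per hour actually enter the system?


ρ = 2.5969; P_K = (1−ρ)ρ^10/(1−ρ^11) = 0.614940
λ_eff = λ(1 − P_K) = 45.03·(1 − 0.614940) = 45.03·0.385060 = 17.3392 /hr

Final: 17.3392 /hr


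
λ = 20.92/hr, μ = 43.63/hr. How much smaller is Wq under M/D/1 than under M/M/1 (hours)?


ρ = 20.92/43.63 = 0.4795
Wq(M/M/1) = ρ/(μ−λ) = 0.4795/22.71 = 0.02111 hr
Wq(M/D/1) = ρ/(2(μ−λ)) = 0.01056 hr
Savings = 0.02111 − 0.01056 = 0.01056 hr

Final: 0.01056 hr


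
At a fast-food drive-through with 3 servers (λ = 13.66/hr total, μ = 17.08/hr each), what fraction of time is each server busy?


ρ = λ/(cμ) = 13.66/(3·17.08) = 13.66/51.24 = 0.2666

Final: 0.2666


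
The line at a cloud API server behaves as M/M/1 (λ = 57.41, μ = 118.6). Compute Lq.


ρ = 57.41/118.6 = 0.4841
Lq = ρ²/(1−ρ) = 0.2343/0.5159 = 0.4542

Final: 0.4542


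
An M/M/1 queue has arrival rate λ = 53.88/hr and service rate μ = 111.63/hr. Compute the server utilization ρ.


ρ = λ/μ = 53.88/111.63 = 0.4827

Final: 0.4827


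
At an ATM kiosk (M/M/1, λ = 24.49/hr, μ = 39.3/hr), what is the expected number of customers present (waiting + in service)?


ρ = λ/μ = 24.49/39.3 = 0.6232
L = ρ/(1−ρ) = 0.6232/(1 − 0.6232) = 0.6232/0.3768 = 1.6536

Final: 1.6536


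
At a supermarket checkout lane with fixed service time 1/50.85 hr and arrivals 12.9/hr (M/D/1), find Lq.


ρ = 12.9/50.85 = 0.2537
M/D/1: Lq = ρ²/(2(1−ρ)) = 0.06436/(2·0.7463) = 0.04312

Final: 0.04312


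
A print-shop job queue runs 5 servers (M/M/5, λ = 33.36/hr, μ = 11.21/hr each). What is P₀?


a = λ/μ = 33.36/11.21 = 2.9759; ρ = a/c = 0.5952
Σ_{k=0}^{4} a^k/k! (terms k=0..4) = 1.00000 + 2.97591 + 4.42803 + 4.39248 + 3.26791 = 16.06434
Tail: a^5/(5!(1−ρ)) = 233.40070/(120·0.4048) = 4.80465
P₀ = 1/(16.06434 + 4.80465) = 1/20.86900 = 0.047918

Final: 0.047918


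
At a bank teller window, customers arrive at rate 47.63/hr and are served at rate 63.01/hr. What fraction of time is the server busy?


ρ = λ/μ = 47.63/63.01 = 0.7559

Final: 0.7559


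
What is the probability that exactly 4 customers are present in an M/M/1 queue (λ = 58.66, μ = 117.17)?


ρ = 58.66/117.17 = 0.5006
P_n = (1−ρ)·ρ^n = (1 − 0.5006)·0.5006^4 = 0.4994·0.062821 = 0.031370

Final: 0.031370


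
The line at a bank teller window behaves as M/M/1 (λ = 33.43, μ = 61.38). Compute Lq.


ρ = 33.43/61.38 = 0.5446
Lq = ρ²/(1−ρ) = 0.2966/0.4554 = 0.6514

Final: 0.6514


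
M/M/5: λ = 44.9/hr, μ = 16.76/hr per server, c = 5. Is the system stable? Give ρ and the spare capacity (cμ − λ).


Total capacity cμ = 5·16.76 = 83.80/hr
ρ = λ/(cμ) = 44.9/83.80 = 0.5358
Stable ⇔ ρ < 1: YES
Spare capacity = cμ − λ = 83.80 − 44.9 = 38.90/hr

Final: ρ = 0.5358; stable; margin = 38.90/hr


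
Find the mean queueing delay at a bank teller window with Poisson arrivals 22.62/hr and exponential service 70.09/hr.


ρ = 22.62/70.09 = 0.3227
Wq = ρ/(μ−λ) = 0.3227/(70.09 − 22.62) = 0.3227/47.47 = 0.006799 hr

Final: 0.006799 hr


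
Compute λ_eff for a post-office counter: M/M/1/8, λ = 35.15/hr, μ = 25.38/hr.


ρ = 1.3849; P_K = (1−ρ)ρ^8/(1−ρ^9) = 0.293615
λ_eff = λ(1 − P_K) = 35.15·(1 − 0.293615) = 35.15·0.706385 = 24.8294 /hr

Final: 24.8294 /hr


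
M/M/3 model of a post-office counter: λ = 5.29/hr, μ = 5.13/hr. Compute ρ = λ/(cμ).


ρ = λ/(cμ) = 5.29/(3·5.13) = 5.29/15.39 = 0.3437

Final: 0.3437


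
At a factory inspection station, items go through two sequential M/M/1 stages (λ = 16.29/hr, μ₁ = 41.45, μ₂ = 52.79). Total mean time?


Each node sees arrival rate λ = 16.29/hr (tandem ⇒ throughput preserved).
W₁ = 1/(μ₁−λ) = 1/(41.45−16.29) = 0.03975 hr
W₂ = 1/(μ₂−λ) = 1/(52.79−16.29) = 0.02740 hr
W_total = W₁ + W₂ = 0.03975 + 0.02740 = 0.06714 hr

Final: 0.06714 hr


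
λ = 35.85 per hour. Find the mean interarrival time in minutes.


Mean interarrival time = 1/λ = 1/35.85 hour = 0.02789 hour
In minutes: 0.02789 × 60 = 1.6736 min

Final: 1.6736 min


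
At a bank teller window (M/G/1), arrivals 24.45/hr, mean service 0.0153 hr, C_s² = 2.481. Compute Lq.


ρ = λ·E[S] = 24.45·0.0153 = 0.3741
Lq = ρ²(1+C_s²)/(2(1−ρ)) = 0.1399·(1+2.481)/(2·0.6259)
= 0.1399·3.4810/1.2518 = 0.38913

Final: 0.38913


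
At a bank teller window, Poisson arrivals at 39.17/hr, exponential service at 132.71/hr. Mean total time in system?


W = 1/(μ−λ) = 1/(132.71 − 39.17) = 1/93.54 = 0.01069 hr

Final: 0.01069 hr


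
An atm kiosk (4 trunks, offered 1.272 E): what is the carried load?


B(4,1.272) = 0.030873 (Erlang-B)
Carried load = a(1 − B) = 1.272·(1 − 0.030873) = 1.272·0.969127 = 1.2327 E

Final: 1.2327 Erlangs


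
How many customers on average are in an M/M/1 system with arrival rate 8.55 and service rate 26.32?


ρ = λ/μ = 8.55/26.32 = 0.3248
L = ρ/(1−ρ) = 0.3248/(1 − 0.3248) = 0.3248/0.6752 = 0.4811

Final: 0.4811


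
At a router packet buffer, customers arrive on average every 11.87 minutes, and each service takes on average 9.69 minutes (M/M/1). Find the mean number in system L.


λ = 60/11.87 = 5.0548 /hr
μ = 60/9.69 = 6.1920 /hr
ρ = λ/μ = 5.0548/6.1920 = 0.8163
L = ρ/(1−ρ) = 0.8163/0.1837 = 4.4450

Final: 4.4450


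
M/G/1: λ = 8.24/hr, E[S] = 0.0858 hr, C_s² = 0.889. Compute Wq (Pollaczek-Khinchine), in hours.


ρ = λ·E[S] = 8.24·0.0858 = 0.7070
E[S²] = E[S]²(1+C_s²) = 0.0858²·(1+0.889) = 0.013906
Wq = λ·E[S²]/(2(1−ρ)) = 8.24·0.013906/(2·0.2930) = 0.19553 hr

Final: 0.19553 hr


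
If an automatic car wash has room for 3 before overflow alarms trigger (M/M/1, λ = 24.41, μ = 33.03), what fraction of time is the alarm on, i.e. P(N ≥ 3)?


ρ = 24.41/33.03 = 0.7390
P(N ≥ n) = ρ^n = 0.7390^3 = 0.403625

Final: 0.403625


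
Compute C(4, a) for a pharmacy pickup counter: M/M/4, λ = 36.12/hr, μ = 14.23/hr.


a = λ/μ = 2.5383; ρ = a/4 = 0.6346
P₀ = 0.070330 (from M/M/c formula)
C(c,a) = [a^c/(c!(1−ρ))]·P₀ = [41.51178/(24·0.3654)]·0.070330
= 4.73327·0.070330 = 0.332890

Final: 0.332890


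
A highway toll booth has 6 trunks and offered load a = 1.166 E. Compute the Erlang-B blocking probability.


B(c,a) = (a^c/c!) / Σ_{k=0}^{c} a^k/k!
a^6/6! = 0.003490
Σ terms (k=0..6): 1.00000 + 1.16600 + 0.67978 + 0.26421 + 0.07702 + 0.01796 + 0.003490 = 3.208452
B = 0.003490/3.208452 = 0.001088

Final: 0.001088


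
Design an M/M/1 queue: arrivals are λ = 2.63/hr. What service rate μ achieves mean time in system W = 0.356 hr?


W = 1/(μ−λ) ⇒ μ − λ = 1/W = 1/0.356 = 2.8090
μ = λ + 1/W = 2.63 + 2.8090 = 5.4390 per hr

Final: 5.4390 /hr


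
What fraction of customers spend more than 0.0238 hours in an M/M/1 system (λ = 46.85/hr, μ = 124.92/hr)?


W ~ Exponential(μ−λ) for M/M/1.
μ − λ = 124.92 − 46.85 = 78.0700
P(W > t) = e^{−(μ−λ)t} = e^{−1.8581} = 0.155974

Final: 0.155974


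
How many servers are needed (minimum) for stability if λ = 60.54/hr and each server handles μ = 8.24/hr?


Stability requires cμ > λ ⇔ c > λ/μ.
λ/μ = 60.54/8.24 = 7.3471
Minimum integer c = ⌊7.3471⌋ + 1 = 8
Check: 8·8.24 = 65.92 > 60.54, while 7·8.24 = 57.68 ≤ 60.54

Final: 8 servers


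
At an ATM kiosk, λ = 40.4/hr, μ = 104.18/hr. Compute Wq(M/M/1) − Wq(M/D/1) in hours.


ρ = 40.4/104.18 = 0.3878
Wq(M/M/1) = ρ/(μ−λ) = 0.3878/63.78 = 0.006080 hr
Wq(M/D/1) = ρ/(2(μ−λ)) = 0.003040 hr
Savings = 0.006080 − 0.003040 = 0.003040 hr

Final: 0.003040 hr


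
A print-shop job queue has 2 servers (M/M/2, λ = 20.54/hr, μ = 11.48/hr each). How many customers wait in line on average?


a = λ/μ = 1.7892; ρ = a/2 = 0.8946
P₀ = 0.055632
Lq = P₀·a^c·ρ / (c!·(1−ρ)²) = 0.055632·3.20123·0.8946/(2·0.01111)
= 7.17059

Final: 7.17059


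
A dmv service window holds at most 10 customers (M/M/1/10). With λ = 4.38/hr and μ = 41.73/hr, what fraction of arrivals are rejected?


ρ = λ/μ = 4.38/41.73 = 0.1050
P_K = (1−ρ)ρ^K/(1−ρ^(K+1)) = (0.8950·1.623e-10)/(1 − 1.703e-11)
= 1.452e-10/1.000000 = 1.452e-10

Final: 1.452e-10


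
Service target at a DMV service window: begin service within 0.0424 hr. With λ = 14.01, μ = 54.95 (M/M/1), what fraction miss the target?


ρ = 14.01/54.95 = 0.2550
P(Wq > t) = ρ·e^{−(μ−λ)t} = 0.2550·e^{−1.7359}
= 0.2550·0.176249 = 0.044936

Final: 0.044936


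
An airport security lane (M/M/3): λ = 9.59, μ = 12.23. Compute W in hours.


a = 0.7841; ρ = 0.2614; P₀ = 0.454470
Lq = P₀·a^c·ρ/(c!(1−ρ)²) = 0.01750
Wq = Lq/λ = 0.01750/9.59 = 0.001824 hr
W = Wq + 1/μ = 0.001824 + 0.08177 = 0.08359 hr

Final: 0.08359 hr


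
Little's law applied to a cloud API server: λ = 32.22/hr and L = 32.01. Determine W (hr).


W = L/λ = 32.01/32.22 = 0.9935 hr

Final: 0.9935 hr


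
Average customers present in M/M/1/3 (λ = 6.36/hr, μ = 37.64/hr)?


ρ = 6.36/37.64 = 0.1690
L = ρ[1 − (K+1)ρ^K + Kρ^(K+1)] / [(1−ρ)(1−ρ^(K+1))]
Numerator: 0.1690·(1 − 4·0.004824 + 3·0.0008151) = 0.166122
Denominator: (0.8310)·(0.999185) = 0.830353
L = 0.166122/0.830353 = 0.2001

Final: 0.2001


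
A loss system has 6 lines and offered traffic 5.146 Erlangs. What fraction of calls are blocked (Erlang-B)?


B(c,a) = (a^c/c!) / Σ_{k=0}^{c} a^k/k!
a^6/6! = 25.792070
Σ terms (k=0..6): 1.00000 + 5.14600 + 13.24066 + 22.71214 + 29.21917 + 30.07237 + 25.79207 = 127.182411
B = 25.792070/127.182411 = 0.202796

Final: 0.202796


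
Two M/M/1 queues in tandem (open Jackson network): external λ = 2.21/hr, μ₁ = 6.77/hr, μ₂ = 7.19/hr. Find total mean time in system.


Each node sees arrival rate λ = 2.21/hr (tandem ⇒ throughput preserved).
W₁ = 1/(μ₁−λ) = 1/(6.77−2.21) = 0.21930 hr
W₂ = 1/(μ₂−λ) = 1/(7.19−2.21) = 0.20080 hr
W_total = W₁ + W₂ = 0.21930 + 0.20080 = 0.42010 hr

Final: 0.42010 hr


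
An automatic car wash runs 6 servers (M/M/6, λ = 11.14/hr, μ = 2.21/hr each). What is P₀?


a = λ/μ = 11.14/2.21 = 5.0407; ρ = a/c = 0.8401
Σ_{k=0}^{5} a^k/k! (terms k=0..5) = 1.00000 + 5.04072 + 12.70445 + 21.34654 + 26.90050 + 27.11960 = 94.11182
Tail: a^6/(6!(1−ρ)) = 16404.29244/(720·0.1599) = 142.50584
P₀ = 1/(94.11182 + 142.50584) = 1/236.61766 = 0.004226

Final: 0.004226


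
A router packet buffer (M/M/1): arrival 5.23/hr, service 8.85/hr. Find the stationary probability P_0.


ρ = 5.23/8.85 = 0.5910
P_n = (1−ρ)·ρ^n = (1 − 0.5910)·0.5910^0 = 0.4090·1.000000 = 0.409040

Final: 0.409040


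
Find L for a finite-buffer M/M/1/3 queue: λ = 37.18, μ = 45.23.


ρ = 37.18/45.23 = 0.8220
L = ρ[1 − (K+1)ρ^K + Kρ^(K+1)] / [(1−ρ)(1−ρ^(K+1))]
Numerator: 0.8220·(1 − 4·0.555454 + 3·0.456595) = 0.121632
Denominator: (0.1780)·(0.543405) = 0.096715
L = 0.121632/0.096715 = 1.2576

Final: 1.2576


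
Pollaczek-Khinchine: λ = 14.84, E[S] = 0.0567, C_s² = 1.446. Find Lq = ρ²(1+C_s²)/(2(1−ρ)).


ρ = λ·E[S] = 14.84·0.0567 = 0.8414
Lq = ρ²(1+C_s²)/(2(1−ρ)) = 0.7080·(1+1.446)/(2·0.1586)
= 0.7080·2.4460/0.3171 = 5.46052

Final: 5.46052


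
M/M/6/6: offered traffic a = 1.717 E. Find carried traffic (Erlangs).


B(6,1.717) = 0.006404 (Erlang-B)
Carried load = a(1 − B) = 1.717·(1 − 0.006404) = 1.717·0.993596 = 1.7060 E

Final: 1.7060 Erlangs


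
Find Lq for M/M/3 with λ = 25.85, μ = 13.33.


a = λ/μ = 1.9392; ρ = a/3 = 0.6464
P₀ = 0.121109
Lq = P₀·a^c·ρ / (c!·(1−ρ)²) = 0.121109·7.29275·0.6464/(6·0.12502)
= 0.76108

Final: 0.76108


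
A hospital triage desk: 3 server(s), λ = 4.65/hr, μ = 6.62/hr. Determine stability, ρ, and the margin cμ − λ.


Total capacity cμ = 3·6.62 = 19.86/hr
ρ = λ/(cμ) = 4.65/19.86 = 0.2341
Stable ⇔ ρ < 1: YES
Spare capacity = cμ − λ = 19.86 − 4.65 = 15.21/hr

Final: ρ = 0.2341; stable; margin = 15.21/hr


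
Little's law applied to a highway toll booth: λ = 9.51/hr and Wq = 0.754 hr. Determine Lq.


Lq = λWq = 9.51·0.754 = 7.1705

Final: 7.1705


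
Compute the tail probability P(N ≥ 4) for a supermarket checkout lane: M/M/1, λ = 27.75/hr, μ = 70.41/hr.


ρ = 27.75/70.41 = 0.3941
P(N ≥ n) = ρ^n = 0.3941^4 = 0.024128

Final: 0.024128


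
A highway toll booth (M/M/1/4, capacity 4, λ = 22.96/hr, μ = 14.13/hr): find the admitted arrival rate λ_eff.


ρ = 1.6249; P_K = (1−ρ)ρ^4/(1−ρ^5) = 0.421819
λ_eff = λ(1 − P_K) = 22.96·(1 − 0.421819) = 22.96·0.578181 = 13.2750 /hr

Final: 13.2750 /hr


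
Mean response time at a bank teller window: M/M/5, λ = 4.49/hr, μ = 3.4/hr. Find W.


a = 1.3206; ρ = 0.2641; P₀ = 0.266765
Lq = P₀·a^c·ρ/(c!(1−ρ)²) = 0.004355
Wq = Lq/λ = 0.004355/4.49 = 0.0009699 hr
W = Wq + 1/μ = 0.0009699 + 0.29412 = 0.29509 hr

Final: 0.29509 hr


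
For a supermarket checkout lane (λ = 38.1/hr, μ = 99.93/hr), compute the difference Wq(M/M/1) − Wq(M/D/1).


ρ = 38.1/99.93 = 0.3813
Wq(M/M/1) = ρ/(μ−λ) = 0.3813/61.83 = 0.006166 hr
Wq(M/D/1) = ρ/(2(μ−λ)) = 0.003083 hr
Savings = 0.006166 − 0.003083 = 0.003083 hr

Final: 0.003083 hr


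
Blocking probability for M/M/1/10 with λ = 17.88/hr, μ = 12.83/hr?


ρ = λ/μ = 17.88/12.83 = 1.3936
P_K = (1−ρ)ρ^K/(1−ρ^(K+1)) = (-0.3936·27.631762)/(1 − 38.507865)
= -10.876103/-37.507865 = 0.289969

Final: 0.289969


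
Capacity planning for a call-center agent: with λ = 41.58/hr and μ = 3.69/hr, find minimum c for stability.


Stability requires cμ > λ ⇔ c > λ/μ.
λ/μ = 41.58/3.69 = 11.2683
Minimum integer c = ⌊11.2683⌋ + 1 = 12
Check: 12·3.69 = 44.28 > 41.58, while 11·3.69 = 40.59 ≤ 41.58

Final: 12 servers


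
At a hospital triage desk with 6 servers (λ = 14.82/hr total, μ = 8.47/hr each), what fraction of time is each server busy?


ρ = λ/(cμ) = 14.82/(6·8.47) = 14.82/50.82 = 0.2916

Final: 0.2916


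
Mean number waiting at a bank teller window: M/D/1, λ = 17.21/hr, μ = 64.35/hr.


ρ = 17.21/64.35 = 0.2674
M/D/1: Lq = ρ²/(2(1−ρ)) = 0.07153/(2·0.7326) = 0.04882

Final: 0.04882


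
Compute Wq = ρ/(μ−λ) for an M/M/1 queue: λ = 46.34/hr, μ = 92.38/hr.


ρ = 46.34/92.38 = 0.5016
Wq = ρ/(μ−λ) = 0.5016/(92.38 − 46.34) = 0.5016/46.04 = 0.01090 hr

Final: 0.01090 hr


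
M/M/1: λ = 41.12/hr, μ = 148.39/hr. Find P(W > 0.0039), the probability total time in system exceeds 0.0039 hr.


W ~ Exponential(μ−λ) for M/M/1.
μ − λ = 148.39 − 41.12 = 107.2700
P(W > t) = e^{−(μ−λ)t} = e^{−0.4184} = 0.658130

Final: 0.658130


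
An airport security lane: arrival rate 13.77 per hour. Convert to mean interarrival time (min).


Mean interarrival time = 1/λ = 1/13.77 hour = 0.07262 hour
In minutes: 0.07262 × 60 = 4.3573 min

Final: 4.3573 min


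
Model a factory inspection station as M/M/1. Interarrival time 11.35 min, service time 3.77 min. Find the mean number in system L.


λ = 60/11.35 = 5.2863 /hr
μ = 60/3.77 = 15.9151 /hr
ρ = λ/μ = 5.2863/15.9151 = 0.3322
L = ρ/(1−ρ) = 0.3322/0.6678 = 0.4974

Final: 0.4974


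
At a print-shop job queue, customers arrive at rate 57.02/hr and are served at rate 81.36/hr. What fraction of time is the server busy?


ρ = λ/μ = 57.02/81.36 = 0.7008

Final: 0.7008


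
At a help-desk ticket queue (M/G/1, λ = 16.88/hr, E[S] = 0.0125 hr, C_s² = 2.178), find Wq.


ρ = λ·E[S] = 16.88·0.0125 = 0.2110
E[S²] = E[S]²(1+C_s²) = 0.0125²·(1+2.178) = 0.0004966
Wq = λ·E[S²]/(2(1−ρ)) = 16.88·0.0004966/(2·0.7890) = 0.005312 hr

Final: 0.005312 hr


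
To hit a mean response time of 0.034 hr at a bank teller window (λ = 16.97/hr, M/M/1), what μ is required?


W = 1/(μ−λ) ⇒ μ − λ = 1/W = 1/0.034 = 29.4118
μ = λ + 1/W = 16.97 + 29.4118 = 46.3818 per hr

Final: 46.3818 /hr


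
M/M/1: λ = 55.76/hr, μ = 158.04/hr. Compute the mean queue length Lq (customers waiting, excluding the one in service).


ρ = 55.76/158.04 = 0.3528
Lq = ρ²/(1−ρ) = 0.1245/0.6472 = 0.1923

Final: 0.1923


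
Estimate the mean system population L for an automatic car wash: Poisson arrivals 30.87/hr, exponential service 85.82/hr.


ρ = λ/μ = 30.87/85.82 = 0.3597
L = ρ/(1−ρ) = 0.3597/(1 − 0.3597) = 0.3597/0.6403 = 0.5618

Final: 0.5618


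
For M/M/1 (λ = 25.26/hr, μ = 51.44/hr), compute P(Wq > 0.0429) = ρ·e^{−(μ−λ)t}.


ρ = 25.26/51.44 = 0.4911
P(Wq > t) = ρ·e^{−(μ−λ)t} = 0.4911·e^{−1.1231}
= 0.4911·0.325263 = 0.159723

Final: 0.159723


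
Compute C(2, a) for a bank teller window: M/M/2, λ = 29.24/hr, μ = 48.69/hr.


a = λ/μ = 0.6005; ρ = a/2 = 0.3003
P₀ = 0.538146 (from M/M/c formula)
C(c,a) = [a^c/(c!(1−ρ))]·P₀ = [0.36064/(2·0.6997)]·0.538146
= 0.25770·0.538146 = 0.138680

Final: 0.138680


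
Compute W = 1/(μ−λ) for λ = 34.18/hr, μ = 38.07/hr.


W = 1/(μ−λ) = 1/(38.07 − 34.18) = 1/3.89 = 0.2571 hr

Final: 0.2571 hr


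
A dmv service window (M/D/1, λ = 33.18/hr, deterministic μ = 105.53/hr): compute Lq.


ρ = 33.18/105.53 = 0.3144
M/D/1: Lq = ρ²/(2(1−ρ)) = 0.09886/(2·0.6856) = 0.07210

Final: 0.07210


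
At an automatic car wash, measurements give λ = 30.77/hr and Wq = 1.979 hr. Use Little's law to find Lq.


Lq = λWq = 30.77·1.979 = 60.8938

Final: 60.8938


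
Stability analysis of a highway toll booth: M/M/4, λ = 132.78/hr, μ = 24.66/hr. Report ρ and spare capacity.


Total capacity cμ = 4·24.66 = 98.64/hr
ρ = λ/(cμ) = 132.78/98.64 = 1.3461
Stable ⇔ ρ < 1: NO
Spare capacity = cμ − λ = 98.64 − 132.78 = -34.14/hr

Final: ρ = 1.3461; unstable; margin = -34.14/hr


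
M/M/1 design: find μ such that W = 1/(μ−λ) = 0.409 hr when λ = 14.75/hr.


W = 1/(μ−λ) ⇒ μ − λ = 1/W = 1/0.409 = 2.4450
μ = λ + 1/W = 14.75 + 2.4450 = 17.1950 per hr

Final: 17.1950 /hr


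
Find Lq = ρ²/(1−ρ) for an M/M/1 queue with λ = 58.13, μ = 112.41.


ρ = 58.13/112.41 = 0.5171
Lq = ρ²/(1−ρ) = 0.2674/0.4829 = 0.5538

Final: 0.5538


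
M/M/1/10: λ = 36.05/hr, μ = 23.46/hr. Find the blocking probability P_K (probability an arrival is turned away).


ρ = λ/μ = 36.05/23.46 = 1.5367
P_K = (1−ρ)ρ^K/(1−ρ^(K+1)) = (-0.5367·73.412939)/(1 − 112.810591)
= -39.397652/-111.810591 = 0.352361

Final: 0.352361


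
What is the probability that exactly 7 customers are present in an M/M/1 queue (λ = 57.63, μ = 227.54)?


ρ = 57.63/227.54 = 0.2533
P_n = (1−ρ)·ρ^n = (1 − 0.2533)·0.2533^7 = 0.7467·0.00006686 = 0.00004992

Final: 0.00004992


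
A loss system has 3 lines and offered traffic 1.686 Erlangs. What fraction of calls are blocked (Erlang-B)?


B(c,a) = (a^c/c!) / Σ_{k=0}^{c} a^k/k!
a^3/3! = 0.798769
Σ terms (k=0..3): 1.00000 + 1.68600 + 1.42130 + 0.79877 = 4.906067
B = 0.798769/4.906067 = 0.162813

Final: 0.162813


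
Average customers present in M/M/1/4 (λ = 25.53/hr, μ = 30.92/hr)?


ρ = 25.53/30.92 = 0.8257
L = ρ[1 − (K+1)ρ^K + Kρ^(K+1)] / [(1−ρ)(1−ρ^(K+1))]
Numerator: 0.8257·(1 − 5·0.464778 + 4·0.383757) = 0.174334
Denominator: (0.1743)·(0.616243) = 0.107424
L = 0.174334/0.107424 = 1.6229

Final: 1.6229


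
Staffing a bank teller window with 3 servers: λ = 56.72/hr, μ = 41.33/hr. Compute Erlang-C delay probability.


a = λ/μ = 1.3724; ρ = a/3 = 0.4575
P₀ = 0.243423 (from M/M/c formula)
C(c,a) = [a^c/(c!(1−ρ))]·P₀ = [2.58471/(6·0.5425)]·0.243423
= 0.79401·0.243423 = 0.193280

Final: 0.193280


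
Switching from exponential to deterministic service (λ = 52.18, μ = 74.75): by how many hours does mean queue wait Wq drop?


ρ = 52.18/74.75 = 0.6981
Wq(M/M/1) = ρ/(μ−λ) = 0.6981/22.57 = 0.03093 hr
Wq(M/D/1) = ρ/(2(μ−λ)) = 0.01546 hr
Savings = 0.03093 − 0.01546 = 0.01546 hr

Final: 0.01546 hr


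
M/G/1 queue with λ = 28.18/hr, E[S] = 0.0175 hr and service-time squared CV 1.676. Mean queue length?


ρ = λ·E[S] = 28.18·0.0175 = 0.4932
Lq = ρ²(1+C_s²)/(2(1−ρ)) = 0.2432·(1+1.676)/(2·0.5069)
= 0.2432·2.6760/1.0137 = 0.64200

Final: 0.64200


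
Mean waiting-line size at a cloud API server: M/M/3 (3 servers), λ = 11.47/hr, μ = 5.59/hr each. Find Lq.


a = λ/μ = 2.0519; ρ = a/3 = 0.6840
P₀ = 0.102958
Lq = P₀·a^c·ρ / (c!·(1−ρ)²) = 0.102958·8.63883·0.6840/(6·0.09988)
= 1.01509

Final: 1.01509


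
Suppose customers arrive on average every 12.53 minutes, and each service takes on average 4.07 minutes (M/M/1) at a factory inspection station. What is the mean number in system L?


λ = 60/12.53 = 4.7885 /hr
μ = 60/4.07 = 14.7420 /hr
ρ = λ/μ = 4.7885/14.7420 = 0.3248
L = ρ/(1−ρ) = 0.3248/0.6752 = 0.4811

Final: 0.4811


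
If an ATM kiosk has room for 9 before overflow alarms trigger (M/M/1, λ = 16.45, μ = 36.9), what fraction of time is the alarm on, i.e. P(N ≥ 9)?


ρ = 16.45/36.9 = 0.4458
P(N ≥ n) = ρ^n = 0.4458^9 = 0.0006954

Final: 0.0006954


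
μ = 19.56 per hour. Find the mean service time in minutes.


Mean service time = 1/μ = 1/19.56 hour = 0.05112 hour
In minutes: 0.05112 × 60 = 3.0675 min

Final: 3.0675 min


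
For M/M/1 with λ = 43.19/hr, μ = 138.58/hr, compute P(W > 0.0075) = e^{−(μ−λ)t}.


W ~ Exponential(μ−λ) for M/M/1.
μ − λ = 138.58 − 43.19 = 95.3900
P(W > t) = e^{−(μ−λ)t} = e^{−0.7154} = 0.488984

Final: 0.488984


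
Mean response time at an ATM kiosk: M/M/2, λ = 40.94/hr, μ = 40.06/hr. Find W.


a = 1.0220; ρ = 0.5110; P₀ = 0.323641
Lq = P₀·a^c·ρ/(c!(1−ρ)²) = 0.36113
Wq = Lq/λ = 0.36113/40.94 = 0.008821 hr
W = Wq + 1/μ = 0.008821 + 0.02496 = 0.03378 hr

Final: 0.03378 hr


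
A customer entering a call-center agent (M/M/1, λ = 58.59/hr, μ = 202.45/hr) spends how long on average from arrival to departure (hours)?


W = 1/(μ−λ) = 1/(202.45 − 58.59) = 1/143.86 = 0.006951 hr

Final: 0.006951 hr


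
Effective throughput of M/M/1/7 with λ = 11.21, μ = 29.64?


ρ = 0.3782; P_K = (1−ρ)ρ^7/(1−ρ^8) = 0.0006885
λ_eff = λ(1 − P_K) = 11.21·(1 − 0.0006885) = 11.21·0.999311 = 11.2023 /hr

Final: 11.2023 /hr


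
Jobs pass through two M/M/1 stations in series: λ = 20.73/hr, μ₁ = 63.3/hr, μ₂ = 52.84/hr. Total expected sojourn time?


Each node sees arrival rate λ = 20.73/hr (tandem ⇒ throughput preserved).
W₁ = 1/(μ₁−λ) = 1/(63.3−20.73) = 0.02349 hr
W₂ = 1/(μ₂−λ) = 1/(52.84−20.73) = 0.03114 hr
W_total = W₁ + W₂ = 0.02349 + 0.03114 = 0.05463 hr

Final: 0.05463 hr


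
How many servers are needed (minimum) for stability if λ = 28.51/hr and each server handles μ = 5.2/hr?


Stability requires cμ > λ ⇔ c > λ/μ.
λ/μ = 28.51/5.2 = 5.4827
Minimum integer c = ⌊5.4827⌋ + 1 = 6
Check: 6·5.2 = 31.20 > 28.51, while 5·5.2 = 26.00 ≤ 28.51

Final: 6 servers


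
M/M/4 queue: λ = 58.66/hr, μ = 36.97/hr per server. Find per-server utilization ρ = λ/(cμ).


ρ = λ/(cμ) = 58.66/(4·36.97) = 58.66/147.88 = 0.3967

Final: 0.3967


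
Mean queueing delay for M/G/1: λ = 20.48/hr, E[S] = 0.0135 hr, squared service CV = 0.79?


ρ = λ·E[S] = 20.48·0.0135 = 0.2765
E[S²] = E[S]²(1+C_s²) = 0.0135²·(1+0.79) = 0.0003262
Wq = λ·E[S²]/(2(1−ρ)) = 20.48·0.0003262/(2·0.7235) = 0.004617 hr

Final: 0.004617 hr


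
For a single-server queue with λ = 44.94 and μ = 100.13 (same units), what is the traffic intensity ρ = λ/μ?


ρ = λ/μ = 44.94/100.13 = 0.4488

Final: 0.4488


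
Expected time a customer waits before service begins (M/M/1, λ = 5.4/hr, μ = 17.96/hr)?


ρ = 5.4/17.96 = 0.3007
Wq = ρ/(μ−λ) = 0.3007/(17.96 − 5.4) = 0.3007/12.56 = 0.02394 hr

Final: 0.02394 hr


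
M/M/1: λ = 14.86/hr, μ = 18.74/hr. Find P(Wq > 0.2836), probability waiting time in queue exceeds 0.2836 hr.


ρ = 14.86/18.74 = 0.7930
P(Wq > t) = ρ·e^{−(μ−λ)t} = 0.7930·e^{−1.1004}
= 0.7930·0.332749 = 0.263855

Final: 0.263855


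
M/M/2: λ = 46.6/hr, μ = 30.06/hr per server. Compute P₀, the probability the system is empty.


a = λ/μ = 46.6/30.06 = 1.5502; ρ = a/c = 0.7751
Σ_{k=0}^{1} a^k/k! (terms k=0..1) = 1.00000 + 1.55023 = 2.55023
Tail: a^2/(2!(1−ρ)) = 2.40322/(2·0.2249) = 5.34326
P₀ = 1/(2.55023 + 5.34326) = 1/7.89349 = 0.126687

Final: 0.126687


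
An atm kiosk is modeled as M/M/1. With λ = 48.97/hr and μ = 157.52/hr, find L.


ρ = λ/μ = 48.97/157.52 = 0.3109
L = ρ/(1−ρ) = 0.3109/(1 − 0.3109) = 0.3109/0.6891 = 0.4511

Final: 0.4511


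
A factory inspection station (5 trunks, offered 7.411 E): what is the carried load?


B(5,7.411) = 0.448154 (Erlang-B)
Carried load = a(1 − B) = 7.411·(1 − 0.448154) = 7.411·0.551846 = 4.0897 E

Final: 4.0897 Erlangs


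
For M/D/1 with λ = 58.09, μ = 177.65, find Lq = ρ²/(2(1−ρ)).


ρ = 58.09/177.65 = 0.3270
M/D/1: Lq = ρ²/(2(1−ρ)) = 0.1069/(2·0.6730) = 0.07944

Final: 0.07944


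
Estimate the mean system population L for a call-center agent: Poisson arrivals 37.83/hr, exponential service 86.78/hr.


ρ = λ/μ = 37.83/86.78 = 0.4359
L = ρ/(1−ρ) = 0.4359/(1 − 0.4359) = 0.4359/0.5641 = 0.7728

Final: 0.7728


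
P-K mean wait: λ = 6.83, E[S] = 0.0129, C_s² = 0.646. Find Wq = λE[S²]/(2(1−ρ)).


ρ = λ·E[S] = 6.83·0.0129 = 0.08811
E[S²] = E[S]²(1+C_s²) = 0.0129²·(1+0.646) = 0.0002739
Wq = λ·E[S²]/(2(1−ρ)) = 6.83·0.0002739/(2·0.9119) = 0.001026 hr

Final: 0.001026 hr


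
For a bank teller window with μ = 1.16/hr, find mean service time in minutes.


Mean service time = 1/μ = 1/1.16 hour = 0.86207 hour
In minutes: 0.86207 × 60 = 51.7241 min

Final: 51.7241 min


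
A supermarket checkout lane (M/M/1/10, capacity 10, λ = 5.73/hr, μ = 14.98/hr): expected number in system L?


ρ = 5.73/14.98 = 0.3825
L = ρ[1 − (K+1)ρ^K + Kρ^(K+1)] / [(1−ρ)(1−ρ^(K+1))]
Numerator: 0.3825·(1 − 11·0.00006705 + 10·0.00002565) = 0.382326
Denominator: (0.6175)·(0.999974) = 0.617474
L = 0.382326/0.617474 = 0.6192

Final: 0.6192


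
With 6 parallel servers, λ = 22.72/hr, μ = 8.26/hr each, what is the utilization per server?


ρ = λ/(cμ) = 22.72/(6·8.26) = 22.72/49.56 = 0.4584

Final: 0.4584


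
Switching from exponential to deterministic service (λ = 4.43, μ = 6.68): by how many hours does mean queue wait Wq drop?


ρ = 4.43/6.68 = 0.6632
Wq(M/M/1) = ρ/(μ−λ) = 0.6632/2.25 = 0.29474 hr
Wq(M/D/1) = ρ/(2(μ−λ)) = 0.14737 hr
Savings = 0.29474 − 0.14737 = 0.14737 hr

Final: 0.14737 hr


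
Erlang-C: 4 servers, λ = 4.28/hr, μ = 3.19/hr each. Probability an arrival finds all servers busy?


a = λ/μ = 1.3417; ρ = a/4 = 0.3354
P₀ = 0.259911 (from M/M/c formula)
C(c,a) = [a^c/(c!(1−ρ))]·P₀ = [3.24050/(24·0.6646)]·0.259911
= 0.20317·0.259911 = 0.052806

Final: 0.052806


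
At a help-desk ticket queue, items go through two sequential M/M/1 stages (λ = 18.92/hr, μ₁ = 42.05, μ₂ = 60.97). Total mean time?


Each node sees arrival rate λ = 18.92/hr (tandem ⇒ throughput preserved).
W₁ = 1/(μ₁−λ) = 1/(42.05−18.92) = 0.04323 hr
W₂ = 1/(μ₂−λ) = 1/(60.97−18.92) = 0.02378 hr
W_total = W₁ + W₂ = 0.04323 + 0.02378 = 0.06702 hr

Final: 0.06702 hr
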